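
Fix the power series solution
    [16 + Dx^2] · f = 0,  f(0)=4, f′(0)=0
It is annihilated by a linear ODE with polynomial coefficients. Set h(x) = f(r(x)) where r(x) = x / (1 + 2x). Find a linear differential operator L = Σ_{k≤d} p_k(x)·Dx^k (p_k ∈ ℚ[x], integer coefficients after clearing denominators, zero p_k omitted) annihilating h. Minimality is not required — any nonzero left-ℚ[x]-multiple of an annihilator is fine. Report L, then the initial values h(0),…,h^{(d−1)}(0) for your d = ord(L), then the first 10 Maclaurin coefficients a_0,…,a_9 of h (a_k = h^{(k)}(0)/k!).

L = 16 + (4 + 24·x + 48·x^2 + 32·x^3)·Dx + (1 + 8·x + 24·x^2 + 32·x^3 + 16·x^4)·Dx^2  (order 2).
h: a_k = 4, 0, -32, 128, -1024/3, 2048/3, -39424/45, -2048/5, 2410496/315, -10584064/315, …
ICs: h(0) = 4, h′(0) = 0.

f: a_k = 4, 0, -32, 0, 128/3, 0, -1024/45, 0, 2048/315, 0, …
L₀ from L_f via x↦r, Dx↦r'^{-1}Dx.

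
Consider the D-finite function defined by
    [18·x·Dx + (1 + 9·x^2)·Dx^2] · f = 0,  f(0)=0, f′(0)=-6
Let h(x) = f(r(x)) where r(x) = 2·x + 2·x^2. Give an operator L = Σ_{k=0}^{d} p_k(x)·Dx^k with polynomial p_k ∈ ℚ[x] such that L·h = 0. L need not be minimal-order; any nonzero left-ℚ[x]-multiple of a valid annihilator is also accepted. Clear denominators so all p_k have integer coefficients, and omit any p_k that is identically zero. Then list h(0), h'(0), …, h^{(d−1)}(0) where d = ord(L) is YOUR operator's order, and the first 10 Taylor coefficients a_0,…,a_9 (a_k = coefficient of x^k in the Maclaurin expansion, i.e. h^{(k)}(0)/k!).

L = (-2 + 72·x + 288·x^2 + 432·x^3 + 216·x^4)·Dx + (1 + 2·x + 36·x^2 + 144·x^3 + 180·x^4 + 72·x^5)·Dx^2  (order 2).
h: a_k = 0, -12, -12, 144, 432, -13392/5, -15408, 342144/7, 528768, -575424, …
ICs: h(0) = 0, h′(0) = -12.

f: a_k = 0, -6, 0, 18, 0, -486/5, 0, 4374/7, 0, -4374, …
f∘r: x↦r, Dx↦Dx/r' in L_f ⇒ L₀.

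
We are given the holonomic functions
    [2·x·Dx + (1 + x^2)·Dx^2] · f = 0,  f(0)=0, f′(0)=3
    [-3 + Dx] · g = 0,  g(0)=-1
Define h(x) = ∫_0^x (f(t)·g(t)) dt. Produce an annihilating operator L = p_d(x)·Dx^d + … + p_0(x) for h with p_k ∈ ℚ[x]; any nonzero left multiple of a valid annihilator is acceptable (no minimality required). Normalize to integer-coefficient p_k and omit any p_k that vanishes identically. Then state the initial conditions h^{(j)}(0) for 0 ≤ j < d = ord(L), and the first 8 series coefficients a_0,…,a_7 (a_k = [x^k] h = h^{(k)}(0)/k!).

f: a_k = 0, 3, 0, -1, 0, 3/5, 0, -3/7, …
g: a_k = -1, -3, -9/2, -9/2, -27/8, -81/40, -81/80, -243/560, …
L₀ := L_f ⊗_s L_g (sym. prod.), ord ≤ 2.
Integrate: L := L₀·Dx.
L = (9 - 6·x + 9·x^2)·Dx + (-6 + 2·x - 6·x^2)·Dx^2 + (1 + x^2)·Dx^3  (order 3).
h: a_k = 0, 0, -3/2, -3, -25/8, -21/10, -83/80, -27/56, …
ICs: h(0) = 0, h′(0) = 0, h′′(0) = -3.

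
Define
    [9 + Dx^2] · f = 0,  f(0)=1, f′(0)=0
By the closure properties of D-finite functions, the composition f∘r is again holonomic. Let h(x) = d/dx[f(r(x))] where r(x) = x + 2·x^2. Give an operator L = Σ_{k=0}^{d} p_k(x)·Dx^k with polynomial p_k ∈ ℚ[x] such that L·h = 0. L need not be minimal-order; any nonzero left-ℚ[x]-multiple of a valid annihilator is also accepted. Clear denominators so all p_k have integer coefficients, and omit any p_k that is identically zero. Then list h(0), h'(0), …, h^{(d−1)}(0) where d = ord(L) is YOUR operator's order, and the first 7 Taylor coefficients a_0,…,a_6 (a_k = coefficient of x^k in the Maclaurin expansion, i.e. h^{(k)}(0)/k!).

f: a_k = 1, 0, -9/2, 0, 27/8, 0, -81/80, …
f∘r: x↦r, Dx↦Dx/r' in L_f ⇒ L₀.
h=h₀': d/dx-closure on L₀ ⇒ L.
L = (57 + 144·x + 864·x^2 + 2304·x^3 + 2304·x^4) + (-12 - 48·x)·Dx + (1 + 8·x + 16·x^2)·Dx^2  (order 2).
h: a_k = 0, -9, -54, -117/2, 135, 19197/40, 13419/20, …
ICs: h(0) = 0, h′(0) = -9.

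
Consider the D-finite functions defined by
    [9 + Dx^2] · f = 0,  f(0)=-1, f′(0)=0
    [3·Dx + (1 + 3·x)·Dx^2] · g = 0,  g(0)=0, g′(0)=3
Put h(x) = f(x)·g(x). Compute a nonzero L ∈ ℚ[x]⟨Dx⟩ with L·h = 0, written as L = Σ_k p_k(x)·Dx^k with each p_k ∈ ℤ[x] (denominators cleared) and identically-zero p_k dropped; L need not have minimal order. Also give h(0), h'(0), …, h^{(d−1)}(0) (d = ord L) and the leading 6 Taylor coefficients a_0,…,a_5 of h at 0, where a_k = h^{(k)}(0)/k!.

L = (-81 + 486·x + 4617·x^2 + 11664·x^3 + 8748·x^4) + (36 + 540·x + 1944·x^2 + 1944·x^3)·Dx + (180·x + 1134·x^2 + 2592·x^3 + 1944·x^4)·Dx^2 + (4 + 60·x + 216·x^2 + 216·x^3)·Dx^3 + (1 + 14·x + 69·x^2 + 144·x^3 + 108·x^4)·Dx^4  (order 4).
h: a_k = 0, -3, 9/2, 9/2, 0, -729/40, …
ICs: h(0) = 0, h′(0) = -3, h′′(0) = 9, h′′′(0) = 27.

f: a_k = -1, 0, 9/2, 0, -27/8, 0, …
g: a_k = 0, 3, -9/2, 9, -81/4, 243/5, …
f·g: L₀ = L_f ⊗_s L_g, ord ≤ 2·2.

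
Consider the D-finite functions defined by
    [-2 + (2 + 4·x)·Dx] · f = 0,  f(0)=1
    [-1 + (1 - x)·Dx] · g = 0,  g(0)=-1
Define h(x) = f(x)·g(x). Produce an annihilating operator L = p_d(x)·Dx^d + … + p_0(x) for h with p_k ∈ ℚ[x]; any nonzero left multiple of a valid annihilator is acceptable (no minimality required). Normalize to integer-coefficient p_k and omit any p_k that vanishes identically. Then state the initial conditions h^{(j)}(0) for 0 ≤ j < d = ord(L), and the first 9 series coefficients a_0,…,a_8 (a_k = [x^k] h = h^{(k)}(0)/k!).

f: a_k = 1, 1, -1/2, 1/2, -5/8, 7/8, -21/16, 33/16, -429/128, …
g: a_k = -1, -1, -1, -1, -1, -1, -1, -1, -1, …
Sym-product of L_f,L_g gives L₀ (≤ ord 1).
L = (2 + x) + (-1 - x + 2·x^2)·Dx  (order 1).
h: a_k = -1, -2, -3/2, -2, -11/8, -9/4, -15/16, -3, 45/128, …
ICs: h(0) = -1.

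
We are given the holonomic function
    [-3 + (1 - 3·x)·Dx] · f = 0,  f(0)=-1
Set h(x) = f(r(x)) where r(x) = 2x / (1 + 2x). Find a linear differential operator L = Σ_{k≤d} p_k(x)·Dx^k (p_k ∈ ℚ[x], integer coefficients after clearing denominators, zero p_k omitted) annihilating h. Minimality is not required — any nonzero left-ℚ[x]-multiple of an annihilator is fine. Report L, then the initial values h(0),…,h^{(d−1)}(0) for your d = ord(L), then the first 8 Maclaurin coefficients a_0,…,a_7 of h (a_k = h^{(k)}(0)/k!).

f: a_k = -1, -3, -9, -27, -81, -243, -729, -2187, …
Substitute x→r, Dx→(1/r')Dx; clear ⇒ L₀.
L = 6 + (-1 + 2·x + 8·x^2)·Dx  (order 1).
h: a_k = -1, -6, -24, -96, -384, -1536, -6144, -24576, …
ICs: h(0) = -1.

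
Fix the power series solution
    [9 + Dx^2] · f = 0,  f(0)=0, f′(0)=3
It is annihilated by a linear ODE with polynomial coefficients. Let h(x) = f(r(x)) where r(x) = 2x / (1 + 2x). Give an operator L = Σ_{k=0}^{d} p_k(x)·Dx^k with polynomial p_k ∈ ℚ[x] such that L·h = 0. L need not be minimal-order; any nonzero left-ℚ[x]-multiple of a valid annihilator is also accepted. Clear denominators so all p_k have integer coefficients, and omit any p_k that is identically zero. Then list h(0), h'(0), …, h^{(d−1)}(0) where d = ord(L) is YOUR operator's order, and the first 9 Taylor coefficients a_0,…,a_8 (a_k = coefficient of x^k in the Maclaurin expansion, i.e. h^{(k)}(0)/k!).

L = 36 + (4 + 24·x + 48·x^2 + 32·x^3)·Dx + (1 + 8·x + 24·x^2 + 32·x^3 + 16·x^4)·Dx^2  (order 2).
h: a_k = 0, 6, -12, -12, 168, -3516/5, 2040, -154824/35, 30288/5, …
ICs: h(0) = 0, h′(0) = 6.

f: a_k = 0, 3, 0, -9/2, 0, 81/40, 0, -243/560, 0, …
Substitute x→r, Dx→(1/r')Dx; clear ⇒ L₀.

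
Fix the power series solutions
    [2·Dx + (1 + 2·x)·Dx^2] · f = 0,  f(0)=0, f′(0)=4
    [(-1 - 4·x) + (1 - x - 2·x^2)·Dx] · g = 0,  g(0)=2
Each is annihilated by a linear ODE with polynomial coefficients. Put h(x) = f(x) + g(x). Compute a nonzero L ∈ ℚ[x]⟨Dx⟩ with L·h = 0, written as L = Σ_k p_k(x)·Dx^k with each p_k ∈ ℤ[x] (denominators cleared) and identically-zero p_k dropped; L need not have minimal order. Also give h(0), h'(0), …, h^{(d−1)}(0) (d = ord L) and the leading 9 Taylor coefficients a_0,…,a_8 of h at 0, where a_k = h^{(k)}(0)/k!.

f: a_k = 0, 4, -4, 16/3, -8, 64/5, -64/3, 256/7, -64, …
g: a_k = 2, 2, 6, 10, 22, 42, 86, 170, 342, …
h₀=f+g: left-lcm gives L₀, ord ≤ 3.
L = (-54 - 228·x - 432·x^2 - 288·x^3 - 192·x^4)·Dx + (-11 - 124·x - 464·x^2 - 704·x^3 - 592·x^4 - 320·x^5)·Dx^2 + (4 + 19·x + 17·x^2 - 42·x^3 - 116·x^4 - 136·x^5 - 64·x^6)·Dx^3  (order 3).
h: a_k = 2, 6, 2, 46/3, 14, 274/5, 194/3, 1446/7, 278, …
ICs: h(0) = 2, h′(0) = 6, h′′(0) = 4.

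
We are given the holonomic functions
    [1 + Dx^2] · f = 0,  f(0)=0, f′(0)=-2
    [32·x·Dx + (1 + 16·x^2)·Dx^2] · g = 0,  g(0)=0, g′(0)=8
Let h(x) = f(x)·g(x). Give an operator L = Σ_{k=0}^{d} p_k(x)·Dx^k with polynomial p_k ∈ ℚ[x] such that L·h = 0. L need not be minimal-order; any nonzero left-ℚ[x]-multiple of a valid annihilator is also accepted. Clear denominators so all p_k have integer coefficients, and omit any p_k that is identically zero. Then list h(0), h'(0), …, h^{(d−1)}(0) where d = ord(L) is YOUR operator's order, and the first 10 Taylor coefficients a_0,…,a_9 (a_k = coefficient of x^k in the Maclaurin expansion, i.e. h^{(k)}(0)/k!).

f: a_k = 0, -2, 0, 1/3, 0, -1/60, 0, 1/2520, 0, -1/181440, …
g: a_k = 0, 8, 0, -128/3, 0, 2048/5, 0, -32768/7, 0, 524288/9, …
h₀=f·g: eliminate ⇒ L₀, order ≤ 2·2.
L = (1105 + 51776·x^2 + 22016·x^4 + 16384·x^6 + 65536·x^8) + (2112·x + 35840·x^3 + 49152·x^5 + 262144·x^7)·Dx + (1122 + 52352·x^2 + 27648·x^4 + 32768·x^6 + 131072·x^8)·Dx^2 + (2112·x + 35840·x^3 + 49152·x^5 + 262144·x^7)·Dx^3 + (17 + 576·x^2 + 5632·x^4 + 16384·x^6 + 65536·x^8)·Dx^4  (order 4).
h: a_k = 0, 0, -16, 0, 88, 0, -7502/9, 0, 142493/15, 0, …
ICs: h(0) = 0, h′(0) = 0, h′′(0) = -32, h′′′(0) = 0.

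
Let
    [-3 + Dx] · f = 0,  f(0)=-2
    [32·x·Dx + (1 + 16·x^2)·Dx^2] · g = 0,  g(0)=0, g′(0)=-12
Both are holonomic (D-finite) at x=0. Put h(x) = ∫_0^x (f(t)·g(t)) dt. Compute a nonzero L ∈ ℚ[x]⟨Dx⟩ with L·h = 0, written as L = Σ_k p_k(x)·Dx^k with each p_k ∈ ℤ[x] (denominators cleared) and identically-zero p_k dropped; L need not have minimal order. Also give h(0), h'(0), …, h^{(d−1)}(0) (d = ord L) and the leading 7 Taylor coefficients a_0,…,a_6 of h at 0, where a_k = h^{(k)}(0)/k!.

L = (9 - 96·x + 144·x^2)·Dx + (-6 + 32·x - 96·x^2)·Dx^2 + (1 + 16·x^2)·Dx^3  (order 3).
h: a_k = 0, 0, 12, 24, -5, -276/5, 1223/10, …
ICs: h(0) = 0, h′(0) = 0, h′′(0) = 24.

f: a_k = -2, -6, -9, -9, -27/4, -81/20, -81/40, …
g: a_k = 0, -12, 0, 64, 0, -3072/5, 0, …
Sym-product of L_f,L_g gives L₀ (≤ ord 2).
h=∫h₀ ⇒ L = L₀·Dx.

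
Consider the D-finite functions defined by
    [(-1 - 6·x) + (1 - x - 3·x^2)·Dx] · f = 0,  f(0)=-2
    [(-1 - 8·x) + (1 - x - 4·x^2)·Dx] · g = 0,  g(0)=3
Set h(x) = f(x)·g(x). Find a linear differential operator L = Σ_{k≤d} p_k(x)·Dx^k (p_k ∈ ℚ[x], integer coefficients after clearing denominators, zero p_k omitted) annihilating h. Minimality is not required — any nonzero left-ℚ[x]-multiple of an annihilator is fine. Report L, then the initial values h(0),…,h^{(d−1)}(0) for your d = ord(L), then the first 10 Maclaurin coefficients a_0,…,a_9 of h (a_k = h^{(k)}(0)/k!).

f: a_k = -2, -2, -8, -14, -38, -80, -194, -434, -1016, -2318, …
g: a_k = 3, 3, 15, 27, 87, 195, 543, 1323, 3495, 8787, …
L₀ := L_f ⊗_s L_g (sym. prod.), ord ≤ 1.
L = (-2 - 12·x + 21·x^2 + 48·x^3) + (1 - 2·x - 6·x^2 + 7·x^3 + 12·x^4)·Dx  (order 1).
h: a_k = -6, -12, -60, -150, -504, -1344, -3942, -10620, -29436, -78870, …
ICs: h(0) = -6.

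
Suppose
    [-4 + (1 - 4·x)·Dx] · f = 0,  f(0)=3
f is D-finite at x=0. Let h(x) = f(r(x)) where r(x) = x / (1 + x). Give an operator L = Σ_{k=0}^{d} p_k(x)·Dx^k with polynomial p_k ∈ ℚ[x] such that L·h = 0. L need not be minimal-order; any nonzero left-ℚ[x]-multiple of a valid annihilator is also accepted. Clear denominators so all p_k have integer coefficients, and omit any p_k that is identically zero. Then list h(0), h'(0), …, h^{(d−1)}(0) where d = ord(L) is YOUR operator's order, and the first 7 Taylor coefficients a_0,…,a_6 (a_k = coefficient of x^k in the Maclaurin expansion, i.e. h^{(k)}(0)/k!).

L = 4 + (-1 + 2·x + 3·x^2)·Dx  (order 1).
h: a_k = 3, 12, 36, 108, 324, 972, 2916, …
ICs: h(0) = 3.

f: a_k = 3, 12, 48, 192, 768, 3072, 12288, …
Change of var in L_f (x↦r) gives L₀.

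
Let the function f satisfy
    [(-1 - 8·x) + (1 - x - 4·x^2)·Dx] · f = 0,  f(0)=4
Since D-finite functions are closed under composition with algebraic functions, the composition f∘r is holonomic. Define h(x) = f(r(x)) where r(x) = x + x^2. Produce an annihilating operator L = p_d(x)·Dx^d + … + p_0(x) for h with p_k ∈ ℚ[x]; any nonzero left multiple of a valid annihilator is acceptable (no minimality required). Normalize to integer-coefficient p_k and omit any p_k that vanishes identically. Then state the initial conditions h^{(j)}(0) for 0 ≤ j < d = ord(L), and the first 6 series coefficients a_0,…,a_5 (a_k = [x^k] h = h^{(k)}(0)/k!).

L = (1 + 10·x + 24·x^2 + 16·x^3) + (-1 + x + 5·x^2 + 8·x^3 + 4·x^4)·Dx  (order 1).
h: a_k = 4, 4, 24, 76, 244, 832, …
ICs: h(0) = 4.

f: a_k = 4, 4, 20, 36, 116, 260, …
Change of var in L_f (x↦r) gives L₀.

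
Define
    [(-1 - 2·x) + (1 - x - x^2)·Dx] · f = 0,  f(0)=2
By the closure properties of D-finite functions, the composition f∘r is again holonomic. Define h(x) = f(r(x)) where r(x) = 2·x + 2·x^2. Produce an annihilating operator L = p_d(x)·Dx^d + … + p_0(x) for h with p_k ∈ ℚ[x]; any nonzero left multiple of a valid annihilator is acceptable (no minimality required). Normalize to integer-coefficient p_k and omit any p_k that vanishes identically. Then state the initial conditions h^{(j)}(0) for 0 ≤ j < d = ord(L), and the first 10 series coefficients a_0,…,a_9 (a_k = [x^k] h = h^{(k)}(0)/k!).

L = (2 + 12·x + 24·x^2 + 16·x^3) + (-1 + 2·x + 6·x^2 + 8·x^3 + 4·x^4)·Dx  (order 1).
h: a_k = 2, 4, 20, 80, 320, 1296, 5232, 21120, 85280, 344320, …
ICs: h(0) = 2.

f: a_k = 2, 2, 4, 6, 10, 16, 26, 42, 68, 110, …
f∘r: x↦r, Dx↦Dx/r' in L_f ⇒ L₀.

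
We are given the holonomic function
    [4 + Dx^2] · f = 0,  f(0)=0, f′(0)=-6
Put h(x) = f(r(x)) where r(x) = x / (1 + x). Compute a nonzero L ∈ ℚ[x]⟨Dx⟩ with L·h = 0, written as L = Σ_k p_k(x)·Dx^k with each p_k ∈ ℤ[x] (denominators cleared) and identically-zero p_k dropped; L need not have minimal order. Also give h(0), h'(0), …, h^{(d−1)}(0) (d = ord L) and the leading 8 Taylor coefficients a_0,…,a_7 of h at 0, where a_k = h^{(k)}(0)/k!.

L = 4 + (2 + 6·x + 6·x^2 + 2·x^3)·Dx + (1 + 4·x + 6·x^2 + 4·x^3 + x^4)·Dx^2  (order 2).
h: a_k = 0, -6, 6, -2, -6, 86/5, -30, 4418/105, …
ICs: h(0) = 0, h′(0) = -6.

f: a_k = 0, -6, 0, 4, 0, -4/5, 0, 8/105, …
f∘r: x↦r, Dx↦Dx/r' in L_f ⇒ L₀.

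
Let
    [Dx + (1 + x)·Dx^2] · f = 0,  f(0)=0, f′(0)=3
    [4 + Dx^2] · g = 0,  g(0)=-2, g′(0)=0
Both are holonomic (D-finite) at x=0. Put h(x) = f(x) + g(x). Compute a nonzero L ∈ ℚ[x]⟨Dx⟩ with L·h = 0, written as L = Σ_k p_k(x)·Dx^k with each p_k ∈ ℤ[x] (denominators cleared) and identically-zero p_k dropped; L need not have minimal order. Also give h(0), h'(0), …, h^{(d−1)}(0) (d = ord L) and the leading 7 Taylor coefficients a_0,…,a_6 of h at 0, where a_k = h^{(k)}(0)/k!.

f: a_k = 0, 3, -3/2, 1, -3/4, 3/5, -1/2, …
g: a_k = -2, 0, 4, 0, -4/3, 0, 8/45, …
Weyl lclm of L_f,L_g ⇒ L₀ (ord ≤ 4).
L = (20 + 16·x + 8·x^2)·Dx + (12 + 28·x + 24·x^2 + 8·x^3)·Dx^2 + (5 + 4·x + 2·x^2)·Dx^3 + (3 + 7·x + 6·x^2 + 2·x^3)·Dx^4  (order 4).
h: a_k = -2, 3, 5/2, 1, -25/12, 3/5, -29/90, …
ICs: h(0) = -2, h′(0) = 3, h′′(0) = 5, h′′′(0) = 6.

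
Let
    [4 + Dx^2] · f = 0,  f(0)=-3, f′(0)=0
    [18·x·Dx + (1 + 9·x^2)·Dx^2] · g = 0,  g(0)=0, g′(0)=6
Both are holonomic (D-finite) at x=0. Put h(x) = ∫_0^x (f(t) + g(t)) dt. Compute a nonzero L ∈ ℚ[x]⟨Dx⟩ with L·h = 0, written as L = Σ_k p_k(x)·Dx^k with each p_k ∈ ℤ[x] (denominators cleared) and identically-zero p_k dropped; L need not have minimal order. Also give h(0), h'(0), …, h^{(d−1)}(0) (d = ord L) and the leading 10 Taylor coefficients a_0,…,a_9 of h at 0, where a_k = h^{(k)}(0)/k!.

L = (-3744·x + 37584·x^3 + 11664·x^5)·Dx^2 + (-28 + 864·x^2 + 10692·x^4 + 5832·x^6)·Dx^3 + (-936·x + 9396·x^3 + 2916·x^5)·Dx^4 + (-7 + 216·x^2 + 2673·x^4 + 1458·x^6)·Dx^5  (order 5).
h: a_k = 0, -3, 3, 2, -9/2, -2/5, 81/5, 4/105, -2187/28, -2/945, …
ICs: h(0) = 0, h′(0) = -3, h′′(0) = 6, h′′′(0) = 12, h′′′′(0) = -108.

f: a_k = -3, 0, 6, 0, -2, 0, 4/15, 0, -2/105, 0, …
g: a_k = 0, 6, 0, -18, 0, 486/5, 0, -4374/7, 0, 4374, …
f+g: L₀ = lclm(L_f,L_g), ord ≤ 2+2.
Integrate: L := L₀·Dx.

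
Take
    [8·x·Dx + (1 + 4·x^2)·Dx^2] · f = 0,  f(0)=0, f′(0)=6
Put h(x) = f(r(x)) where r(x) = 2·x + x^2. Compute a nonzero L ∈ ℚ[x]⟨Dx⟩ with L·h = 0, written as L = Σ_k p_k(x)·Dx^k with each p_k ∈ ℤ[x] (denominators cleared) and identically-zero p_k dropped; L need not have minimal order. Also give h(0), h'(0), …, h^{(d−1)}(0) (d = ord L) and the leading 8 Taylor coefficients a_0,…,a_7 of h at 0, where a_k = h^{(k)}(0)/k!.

L = (-1 + 32·x + 64·x^2 + 48·x^3 + 12·x^4)·Dx + (1 + x + 16·x^2 + 32·x^3 + 20·x^4 + 4·x^5)·Dx^2  (order 2).
h: a_k = 0, 12, 6, -64, -96, 2832/5, 1528, -38400/7, …
ICs: h(0) = 0, h′(0) = 12.

f: a_k = 0, 6, 0, -8, 0, 96/5, 0, -384/7, …
L₀ from L_f via x↦r, Dx↦r'^{-1}Dx.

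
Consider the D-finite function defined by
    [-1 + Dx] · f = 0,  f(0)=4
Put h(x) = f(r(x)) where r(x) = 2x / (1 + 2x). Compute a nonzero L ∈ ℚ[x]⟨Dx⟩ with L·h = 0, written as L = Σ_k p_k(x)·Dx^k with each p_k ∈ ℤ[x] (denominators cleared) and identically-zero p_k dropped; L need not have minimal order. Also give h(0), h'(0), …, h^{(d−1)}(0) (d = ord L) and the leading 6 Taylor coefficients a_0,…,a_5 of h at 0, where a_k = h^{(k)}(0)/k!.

L = -2 + (1 + 4·x + 4·x^2)·Dx  (order 1).
h: a_k = 4, 8, -8, 16/3, 8/3, -304/15, …
ICs: h(0) = 4.

f: a_k = 4, 4, 2, 2/3, 1/6, 1/30, …
Substitute x→r, Dx→(1/r')Dx; clear ⇒ L₀.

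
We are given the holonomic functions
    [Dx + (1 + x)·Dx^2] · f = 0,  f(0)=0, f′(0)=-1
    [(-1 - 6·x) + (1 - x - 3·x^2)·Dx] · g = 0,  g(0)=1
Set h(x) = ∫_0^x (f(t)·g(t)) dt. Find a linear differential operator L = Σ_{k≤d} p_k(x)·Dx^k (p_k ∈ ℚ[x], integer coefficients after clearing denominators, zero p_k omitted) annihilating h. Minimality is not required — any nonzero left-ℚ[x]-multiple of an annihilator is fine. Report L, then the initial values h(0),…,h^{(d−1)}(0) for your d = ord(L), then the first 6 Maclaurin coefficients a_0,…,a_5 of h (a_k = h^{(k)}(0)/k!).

f: a_k = 0, -1, 1/2, -1/3, 1/4, -1/5, …
g: a_k = 1, 1, 4, 7, 19, 40, …
L₀ := L_f ⊗_s L_g (sym. prod.), ord ≤ 2.
∫: right-multiply L₀ by Dx.
L = (7 + 12·x)·Dx + (1 + 15·x + 15·x^2)·Dx^2 + (-1 + 4·x^2 + 3·x^3)·Dx^3  (order 3).
h: a_k = 0, 0, -1/2, -1/6, -23/24, -61/60, …
ICs: h(0) = 0, h′(0) = 0, h′′(0) = -1.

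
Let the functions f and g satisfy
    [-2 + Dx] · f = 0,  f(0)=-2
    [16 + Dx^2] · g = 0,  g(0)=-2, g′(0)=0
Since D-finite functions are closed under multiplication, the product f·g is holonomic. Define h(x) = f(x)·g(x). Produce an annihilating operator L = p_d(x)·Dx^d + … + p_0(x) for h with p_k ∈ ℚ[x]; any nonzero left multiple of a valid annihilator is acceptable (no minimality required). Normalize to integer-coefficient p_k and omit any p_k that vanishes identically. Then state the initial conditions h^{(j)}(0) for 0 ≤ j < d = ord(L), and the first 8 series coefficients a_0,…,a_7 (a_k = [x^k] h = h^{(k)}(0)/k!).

f: a_k = -2, -4, -4, -8/3, -4/3, -8/15, -8/45, -16/315, …
g: a_k = -2, 0, 16, 0, -64/3, 0, 512/45, 0, …
f·g: L₀ = L_f ⊗_s L_g, ord ≤ 1·2.
L = 20 - 4·Dx + Dx^2  (order 2).
h: a_k = 4, 8, -24, -176/3, -56/3, 656/15, 208/5, 928/315, …
ICs: h(0) = 4, h′(0) = 8.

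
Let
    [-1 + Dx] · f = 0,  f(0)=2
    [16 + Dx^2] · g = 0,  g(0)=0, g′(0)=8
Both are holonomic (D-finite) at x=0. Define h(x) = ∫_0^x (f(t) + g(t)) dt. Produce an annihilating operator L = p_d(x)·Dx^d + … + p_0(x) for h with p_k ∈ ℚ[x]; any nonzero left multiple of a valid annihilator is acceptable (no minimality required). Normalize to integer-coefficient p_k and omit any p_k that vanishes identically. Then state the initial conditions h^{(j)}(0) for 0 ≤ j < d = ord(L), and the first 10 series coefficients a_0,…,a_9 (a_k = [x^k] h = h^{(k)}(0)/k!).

L = -16·Dx + 16·Dx^2 - Dx^3 + Dx^4  (order 4).
h: a_k = 0, 2, 5, 1/3, -21/4, 1/60, 205/72, 1/2520, -5461/6720, 1/181440, …
ICs: h(0) = 0, h′(0) = 2, h′′(0) = 10, h′′′(0) = 2.

f: a_k = 2, 2, 1, 1/3, 1/12, 1/60, 1/360, 1/2520, 1/20160, 1/181440, …
g: a_k = 0, 8, 0, -64/3, 0, 256/15, 0, -2048/315, 0, 4096/2835, …
Weyl lclm of L_f,L_g ⇒ L₀ (ord ≤ 3).
h=∫₀ˣh₀: take L = L₀·Dx.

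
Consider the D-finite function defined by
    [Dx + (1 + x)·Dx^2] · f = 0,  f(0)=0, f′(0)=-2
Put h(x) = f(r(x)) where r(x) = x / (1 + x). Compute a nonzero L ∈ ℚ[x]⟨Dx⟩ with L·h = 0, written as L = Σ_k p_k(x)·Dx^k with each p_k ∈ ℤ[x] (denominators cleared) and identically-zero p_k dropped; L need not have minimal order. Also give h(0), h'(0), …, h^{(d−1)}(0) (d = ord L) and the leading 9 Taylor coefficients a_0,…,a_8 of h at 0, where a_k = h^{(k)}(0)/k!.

L = (3 + 4·x)·Dx + (1 + 3·x + 2·x^2)·Dx^2  (order 2).
h: a_k = 0, -2, 3, -14/3, 15/2, -62/5, 21, -254/7, 255/4, …
ICs: h(0) = 0, h′(0) = -2.

f: a_k = 0, -2, 1, -2/3, 1/2, -2/5, 1/3, -2/7, 1/4, …
L₀ from L_f via x↦r, Dx↦r'^{-1}Dx.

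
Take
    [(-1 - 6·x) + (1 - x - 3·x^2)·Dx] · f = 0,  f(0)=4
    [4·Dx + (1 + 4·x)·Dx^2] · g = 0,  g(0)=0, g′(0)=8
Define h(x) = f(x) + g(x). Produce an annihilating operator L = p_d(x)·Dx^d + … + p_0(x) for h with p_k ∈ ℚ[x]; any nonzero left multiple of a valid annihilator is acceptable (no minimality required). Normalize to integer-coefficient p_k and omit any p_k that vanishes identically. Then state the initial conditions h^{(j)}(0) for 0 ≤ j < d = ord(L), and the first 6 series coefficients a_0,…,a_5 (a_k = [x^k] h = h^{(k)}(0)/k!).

L = (212 + 1072·x + 3144·x^2 + 2160·x^3 + 2592·x^4)·Dx + (5 + 248·x + 1922·x^2 + 4308·x^3 + 4464·x^4 + 4320·x^5)·Dx^2 + (-6 - 53·x - 108·x^2 + 110·x^3 + 519·x^4 + 1044·x^5 + 864·x^6)·Dx^3  (order 3).
h: a_k = 4, 12, 0, 212/3, -52, 2848/5, …
ICs: h(0) = 4, h′(0) = 12, h′′(0) = 0.

f: a_k = 4, 4, 16, 28, 76, 160, …
g: a_k = 0, 8, -16, 128/3, -128, 2048/5, …
L₀ := lclm(L_f,L_g); ord L₀ ≤ 1+2.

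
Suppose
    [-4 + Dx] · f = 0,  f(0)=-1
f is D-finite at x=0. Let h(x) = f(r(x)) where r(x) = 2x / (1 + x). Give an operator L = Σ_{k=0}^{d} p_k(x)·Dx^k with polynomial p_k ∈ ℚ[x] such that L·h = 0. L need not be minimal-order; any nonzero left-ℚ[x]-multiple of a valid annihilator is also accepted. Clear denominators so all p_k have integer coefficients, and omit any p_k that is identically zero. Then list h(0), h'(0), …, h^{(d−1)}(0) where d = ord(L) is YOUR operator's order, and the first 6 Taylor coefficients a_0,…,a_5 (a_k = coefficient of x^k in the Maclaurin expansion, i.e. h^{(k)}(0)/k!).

L = -8 + (1 + 2·x + x^2)·Dx  (order 1).
h: a_k = -1, -8, -24, -88/3, -8/3, 88/5, …
ICs: h(0) = -1.

f: a_k = -1, -4, -8, -32/3, -32/3, -128/15, …
L₀ from L_f via x↦r, Dx↦r'^{-1}Dx.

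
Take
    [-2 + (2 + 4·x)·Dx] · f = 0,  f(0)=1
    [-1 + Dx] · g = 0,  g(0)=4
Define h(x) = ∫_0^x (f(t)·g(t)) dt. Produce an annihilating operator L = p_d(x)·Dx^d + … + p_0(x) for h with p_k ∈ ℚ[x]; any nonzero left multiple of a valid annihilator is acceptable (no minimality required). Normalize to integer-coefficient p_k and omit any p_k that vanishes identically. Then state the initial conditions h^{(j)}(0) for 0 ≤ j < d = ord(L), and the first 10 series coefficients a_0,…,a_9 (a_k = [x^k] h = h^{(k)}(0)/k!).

L = (-2 - 2·x)·Dx + (1 + 2·x)·Dx^2  (order 2).
h: a_k = 0, 4, 4, 4/3, 2/3, -2/15, 14/45, -122/315, 347/630, -4591/5670, …
ICs: h(0) = 0, h′(0) = 4.

f: a_k = 1, 1, -1/2, 1/2, -5/8, 7/8, -21/16, 33/16, -429/128, 715/128, …
g: a_k = 4, 4, 2, 2/3, 1/6, 1/30, 1/180, 1/1260, 1/10080, 1/90720, …
h₀=f·g: eliminate ⇒ L₀, order ≤ 1·1.
Integrate: L := L₀·Dx.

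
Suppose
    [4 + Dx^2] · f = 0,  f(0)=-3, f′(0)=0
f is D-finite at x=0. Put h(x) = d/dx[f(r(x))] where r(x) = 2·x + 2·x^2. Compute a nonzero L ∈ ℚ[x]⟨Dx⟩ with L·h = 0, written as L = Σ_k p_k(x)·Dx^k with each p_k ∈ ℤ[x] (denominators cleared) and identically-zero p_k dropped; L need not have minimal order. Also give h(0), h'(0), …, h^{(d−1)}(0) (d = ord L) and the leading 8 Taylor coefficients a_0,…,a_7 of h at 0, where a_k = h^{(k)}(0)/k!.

f: a_k = -3, 0, 6, 0, -2, 0, 4/15, 0, …
Change of var in L_f (x↦r) gives L₀.
Differentiate: ansatz ord ≤ ord L₀ ⇒ L.
L = (28 + 128·x + 384·x^2 + 512·x^3 + 256·x^4) + (-6 - 12·x)·Dx + (1 + 4·x + 4·x^2)·Dx^2  (order 2).
h: a_k = 0, 48, 144, -32, -640, -5248/5, -896/5, 184064/105, …
ICs: h(0) = 0, h′(0) = 48.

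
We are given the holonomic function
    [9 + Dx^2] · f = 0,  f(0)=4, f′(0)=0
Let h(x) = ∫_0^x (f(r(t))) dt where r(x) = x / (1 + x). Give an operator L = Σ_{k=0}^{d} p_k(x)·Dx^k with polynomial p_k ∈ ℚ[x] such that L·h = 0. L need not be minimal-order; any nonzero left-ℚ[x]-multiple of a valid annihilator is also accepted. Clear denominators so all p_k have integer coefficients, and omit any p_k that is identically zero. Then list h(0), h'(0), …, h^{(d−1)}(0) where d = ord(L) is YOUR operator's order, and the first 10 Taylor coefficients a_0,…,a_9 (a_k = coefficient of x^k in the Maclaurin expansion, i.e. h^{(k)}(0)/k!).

f: a_k = 4, 0, -18, 0, 27/2, 0, -81/20, 0, 729/1120, 0, …
Change of var in L_f (x↦r) gives L₀.
Integrate: L := L₀·Dx.
L = 9·Dx + (2 + 6·x + 6·x^2 + 2·x^3)·Dx^2 + (1 + 4·x + 6·x^2 + 4·x^3 + x^4)·Dx^3  (order 3).
h: a_k = 0, 4, 0, -6, 9, -81/10, 3, 117/20, -1377/80, 32617/1120, …
ICs: h(0) = 0, h′(0) = 4, h′′(0) = 0.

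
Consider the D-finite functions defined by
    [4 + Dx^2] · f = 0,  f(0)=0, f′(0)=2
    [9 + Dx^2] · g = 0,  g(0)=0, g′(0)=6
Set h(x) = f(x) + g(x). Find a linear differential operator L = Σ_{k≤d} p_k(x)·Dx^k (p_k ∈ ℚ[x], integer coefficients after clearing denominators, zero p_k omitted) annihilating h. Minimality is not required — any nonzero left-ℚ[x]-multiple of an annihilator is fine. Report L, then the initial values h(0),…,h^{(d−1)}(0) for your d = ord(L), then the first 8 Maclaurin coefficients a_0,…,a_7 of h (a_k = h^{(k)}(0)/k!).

L = 36 + 13·Dx^2 + Dx^4  (order 4).
h: a_k = 0, 8, 0, -31/3, 0, 259/60, 0, -2251/2520, …
ICs: h(0) = 0, h′(0) = 8, h′′(0) = 0, h′′′(0) = -62.

f: a_k = 0, 2, 0, -4/3, 0, 4/15, 0, -8/315, …
g: a_k = 0, 6, 0, -9, 0, 81/20, 0, -243/280, …
Sum ⇒ L₀ = lclm(L_f,L_g) in ℚ(x)⟨Dx⟩.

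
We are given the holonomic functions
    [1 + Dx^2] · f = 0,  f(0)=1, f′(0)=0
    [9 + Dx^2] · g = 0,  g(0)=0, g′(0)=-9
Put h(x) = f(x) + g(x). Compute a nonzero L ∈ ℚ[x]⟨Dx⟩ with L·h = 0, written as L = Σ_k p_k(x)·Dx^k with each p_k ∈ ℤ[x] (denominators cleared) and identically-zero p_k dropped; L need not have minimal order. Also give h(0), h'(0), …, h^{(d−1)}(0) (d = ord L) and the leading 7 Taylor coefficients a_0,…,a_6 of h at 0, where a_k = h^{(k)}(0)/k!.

f: a_k = 1, 0, -1/2, 0, 1/24, 0, -1/720, …
g: a_k = 0, -9, 0, 27/2, 0, -243/40, 0, …
f+g: L₀ = lclm(L_f,L_g), ord ≤ 2+2.
L = 9 + 10·Dx^2 + Dx^4  (order 4).
h: a_k = 1, -9, -1/2, 27/2, 1/24, -243/40, -1/720, …
ICs: h(0) = 1, h′(0) = -9, h′′(0) = -1, h′′′(0) = 81.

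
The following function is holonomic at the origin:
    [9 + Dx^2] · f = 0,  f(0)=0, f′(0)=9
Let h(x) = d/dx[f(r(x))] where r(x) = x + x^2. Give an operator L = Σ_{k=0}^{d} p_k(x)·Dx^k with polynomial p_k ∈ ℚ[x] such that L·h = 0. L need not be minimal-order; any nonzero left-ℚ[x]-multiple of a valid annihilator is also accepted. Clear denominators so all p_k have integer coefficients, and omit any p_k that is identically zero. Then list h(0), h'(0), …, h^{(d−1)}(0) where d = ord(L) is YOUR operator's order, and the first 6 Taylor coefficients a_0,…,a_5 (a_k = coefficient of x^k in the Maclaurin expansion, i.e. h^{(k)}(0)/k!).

f: a_k = 0, 9, 0, -27/2, 0, 243/40, …
h₀=f(r): pull back L_f along r ⇒ L₀.
Differentiate: ansatz ord ≤ ord L₀ ⇒ L.
L = (21 + 72·x + 216·x^2 + 288·x^3 + 144·x^4) + (-6 - 12·x)·Dx + (1 + 4·x + 4·x^2)·Dx^2  (order 2).
h: a_k = 9, 18, -81/2, -162, -1377/8, 405/4, …
ICs: h(0) = 9, h′(0) = 18.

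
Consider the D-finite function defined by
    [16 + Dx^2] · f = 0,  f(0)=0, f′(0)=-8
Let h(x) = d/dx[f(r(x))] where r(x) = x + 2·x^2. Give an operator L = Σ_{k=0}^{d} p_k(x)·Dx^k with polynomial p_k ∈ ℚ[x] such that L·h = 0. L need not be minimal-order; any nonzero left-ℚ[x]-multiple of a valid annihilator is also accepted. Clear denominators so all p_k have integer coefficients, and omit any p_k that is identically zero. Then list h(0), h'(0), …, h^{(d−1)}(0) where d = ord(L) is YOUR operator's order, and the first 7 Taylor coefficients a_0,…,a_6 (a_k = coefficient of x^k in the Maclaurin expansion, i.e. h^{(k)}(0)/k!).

L = (64 + 256·x + 1536·x^2 + 4096·x^3 + 4096·x^4) + (-12 - 48·x)·Dx + (1 + 8·x + 16·x^2)·Dx^2  (order 2).
h: a_k = -8, -32, 64, 512, 3584/3, 0, -212992/45, …
ICs: h(0) = -8, h′(0) = -32.

f: a_k = 0, -8, 0, 64/3, 0, -256/15, 0, …
Change of var in L_f (x↦r) gives L₀.
h₀' ⇒ L via d/dx closure of L₀.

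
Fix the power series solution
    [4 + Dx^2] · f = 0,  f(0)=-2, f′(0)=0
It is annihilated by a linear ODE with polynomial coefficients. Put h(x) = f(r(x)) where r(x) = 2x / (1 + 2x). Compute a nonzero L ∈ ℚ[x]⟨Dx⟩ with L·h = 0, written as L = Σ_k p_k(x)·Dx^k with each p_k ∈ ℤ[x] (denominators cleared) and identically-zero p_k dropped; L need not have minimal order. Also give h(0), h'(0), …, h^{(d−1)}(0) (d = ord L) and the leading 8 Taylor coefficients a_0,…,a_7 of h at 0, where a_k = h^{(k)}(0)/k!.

f: a_k = -2, 0, 4, 0, -4/3, 0, 8/45, 0, …
Substitute x→r, Dx→(1/r')Dx; clear ⇒ L₀.
L = 16 + (4 + 24·x + 48·x^2 + 32·x^3)·Dx + (1 + 8·x + 24·x^2 + 32·x^3 + 16·x^4)·Dx^2  (order 2).
h: a_k = -2, 0, 16, -64, 512/3, -1024/3, 19712/45, 1024/5, …
ICs: h(0) = -2, h′(0) = 0.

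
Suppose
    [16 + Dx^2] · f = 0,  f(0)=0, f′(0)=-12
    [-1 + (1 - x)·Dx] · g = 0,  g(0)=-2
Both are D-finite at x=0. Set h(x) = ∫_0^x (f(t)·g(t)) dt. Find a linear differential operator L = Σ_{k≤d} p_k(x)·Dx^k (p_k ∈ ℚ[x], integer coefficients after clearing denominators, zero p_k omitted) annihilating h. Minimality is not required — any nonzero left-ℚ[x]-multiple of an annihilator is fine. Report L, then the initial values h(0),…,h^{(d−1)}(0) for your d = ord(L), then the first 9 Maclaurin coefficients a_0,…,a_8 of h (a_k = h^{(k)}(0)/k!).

L = (-16 + 16·x)·Dx + 2·Dx^2 + (-1 + x)·Dx^3  (order 3).
h: a_k = 0, 0, 12, 8, -10, -8, 28/15, 8/5, -109/105, …
ICs: h(0) = 0, h′(0) = 0, h′′(0) = 24.

f: a_k = 0, -12, 0, 32, 0, -128/5, 0, 1024/105, 0, …
g: a_k = -2, -2, -2, -2, -2, -2, -2, -2, -2, …
h₀=f·g: eliminate ⇒ L₀, order ≤ 2·1.
∫: right-multiply L₀ by Dx.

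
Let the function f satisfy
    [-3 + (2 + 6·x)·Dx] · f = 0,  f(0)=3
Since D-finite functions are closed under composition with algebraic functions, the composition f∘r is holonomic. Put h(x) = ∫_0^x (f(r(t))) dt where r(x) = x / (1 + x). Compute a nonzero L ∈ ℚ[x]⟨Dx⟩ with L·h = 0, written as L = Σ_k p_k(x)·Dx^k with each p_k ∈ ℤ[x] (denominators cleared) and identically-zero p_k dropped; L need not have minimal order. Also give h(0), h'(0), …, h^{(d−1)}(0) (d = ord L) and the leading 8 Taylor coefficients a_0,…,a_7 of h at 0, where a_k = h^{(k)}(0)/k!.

L = -3·Dx + (2 + 10·x + 8·x^2)·Dx^2  (order 2).
h: a_k = 0, 3, 9/4, -21/8, 261/64, -5031/640, 9069/512, -318915/7168, …
ICs: h(0) = 0, h′(0) = 3.

f: a_k = 3, 9/2, -27/8, 81/16, -1215/128, 5103/256, -45927/1024, 216513/2048, …
f∘r: x↦r, Dx↦Dx/r' in L_f ⇒ L₀.
h=∫h₀ ⇒ L = L₀·Dx.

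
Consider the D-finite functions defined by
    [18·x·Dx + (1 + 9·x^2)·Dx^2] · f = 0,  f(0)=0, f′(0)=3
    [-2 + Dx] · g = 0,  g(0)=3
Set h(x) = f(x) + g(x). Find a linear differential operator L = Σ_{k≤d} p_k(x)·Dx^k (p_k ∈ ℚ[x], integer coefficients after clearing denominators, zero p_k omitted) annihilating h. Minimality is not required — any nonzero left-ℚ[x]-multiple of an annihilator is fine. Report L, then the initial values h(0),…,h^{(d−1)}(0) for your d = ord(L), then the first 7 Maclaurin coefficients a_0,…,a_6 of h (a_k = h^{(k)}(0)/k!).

L = (18 - 36·x - 486·x^2 - 324·x^3)·Dx + (-11 + 207·x^2 - 162·x^4)·Dx^2 + (1 + 9·x + 18·x^2 + 81·x^3 + 81·x^4)·Dx^3  (order 3).
h: a_k = 3, 9, 6, -5, 2, 247/5, 4/15, …
ICs: h(0) = 3, h′(0) = 9, h′′(0) = 12.

f: a_k = 0, 3, 0, -9, 0, 243/5, 0, …
g: a_k = 3, 6, 6, 4, 2, 4/5, 4/15, …
h₀=f+g: left-lcm gives L₀, ord ≤ 3.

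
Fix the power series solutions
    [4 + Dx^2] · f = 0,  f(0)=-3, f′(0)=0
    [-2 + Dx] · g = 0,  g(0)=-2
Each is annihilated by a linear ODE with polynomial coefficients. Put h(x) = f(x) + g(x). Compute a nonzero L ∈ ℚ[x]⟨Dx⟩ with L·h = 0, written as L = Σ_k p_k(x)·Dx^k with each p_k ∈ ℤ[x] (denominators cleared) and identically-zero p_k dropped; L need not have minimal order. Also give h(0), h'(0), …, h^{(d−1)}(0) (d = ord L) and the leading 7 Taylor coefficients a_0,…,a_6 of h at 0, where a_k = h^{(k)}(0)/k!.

f: a_k = -3, 0, 6, 0, -2, 0, 4/15, …
g: a_k = -2, -4, -4, -8/3, -4/3, -8/15, -8/45, …
Sum ⇒ L₀ = lclm(L_f,L_g) in ℚ(x)⟨Dx⟩.
L = -8 + 4·Dx - 2·Dx^2 + Dx^3  (order 3).
h: a_k = -5, -4, 2, -8/3, -10/3, -8/15, 4/45, …
ICs: h(0) = -5, h′(0) = -4, h′′(0) = 4.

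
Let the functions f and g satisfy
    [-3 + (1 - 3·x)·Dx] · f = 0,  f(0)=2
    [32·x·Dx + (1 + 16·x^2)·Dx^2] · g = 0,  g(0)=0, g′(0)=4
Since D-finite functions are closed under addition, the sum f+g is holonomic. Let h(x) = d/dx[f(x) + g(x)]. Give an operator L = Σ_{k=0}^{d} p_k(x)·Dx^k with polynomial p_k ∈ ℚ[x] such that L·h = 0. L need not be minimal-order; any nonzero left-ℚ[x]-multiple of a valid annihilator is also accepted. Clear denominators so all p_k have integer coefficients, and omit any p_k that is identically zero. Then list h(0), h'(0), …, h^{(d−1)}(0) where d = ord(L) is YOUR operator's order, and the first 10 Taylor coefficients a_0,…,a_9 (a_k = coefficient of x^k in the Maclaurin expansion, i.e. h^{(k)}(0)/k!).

f: a_k = 2, 6, 18, 54, 162, 486, 1458, 4374, 13122, 39366, …
g: a_k = 0, 4, 0, -64/3, 0, 1024/5, 0, -16384/7, 0, 262144/9, …
f+g: L₀ = lclm(L_f,L_g), ord ≤ 1+2.
h=h₀': d/dx-closure on L₀ ⇒ L.
L = (-96 + 1152·x + 4608·x^2) + (43 - 96·x + 240·x^2 + 4608·x^3)·Dx + (-3 - 7·x - 112·x^3 + 768·x^4)·Dx^2  (order 2).
h: a_k = 10, 36, 98, 648, 3454, 8748, 14234, 104976, 616438, 1180980, …
ICs: h(0) = 10, h′(0) = 36.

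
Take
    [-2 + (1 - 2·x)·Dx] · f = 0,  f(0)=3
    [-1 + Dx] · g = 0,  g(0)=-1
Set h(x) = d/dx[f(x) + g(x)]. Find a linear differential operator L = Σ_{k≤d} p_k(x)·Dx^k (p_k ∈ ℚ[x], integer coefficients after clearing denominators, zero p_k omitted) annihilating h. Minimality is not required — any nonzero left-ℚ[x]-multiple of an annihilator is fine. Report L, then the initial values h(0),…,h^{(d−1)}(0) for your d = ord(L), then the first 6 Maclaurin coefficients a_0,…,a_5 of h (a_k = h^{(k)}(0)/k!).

f: a_k = 3, 6, 12, 24, 48, 96, …
g: a_k = -1, -1, -1/2, -1/6, -1/24, -1/120, …
h₀=f+g: left-lcm gives L₀, ord ≤ 2.
h₀' ⇒ L via d/dx closure of L₀.
L = (20 + 8·x) + (-23 - 4·x + 4·x^2)·Dx + (3 - 4·x - 4·x^2)·Dx^2  (order 2).
h: a_k = 5, 23, 143/2, 1151/6, 11519/24, 138239/120, …
ICs: h(0) = 5, h′(0) = 23.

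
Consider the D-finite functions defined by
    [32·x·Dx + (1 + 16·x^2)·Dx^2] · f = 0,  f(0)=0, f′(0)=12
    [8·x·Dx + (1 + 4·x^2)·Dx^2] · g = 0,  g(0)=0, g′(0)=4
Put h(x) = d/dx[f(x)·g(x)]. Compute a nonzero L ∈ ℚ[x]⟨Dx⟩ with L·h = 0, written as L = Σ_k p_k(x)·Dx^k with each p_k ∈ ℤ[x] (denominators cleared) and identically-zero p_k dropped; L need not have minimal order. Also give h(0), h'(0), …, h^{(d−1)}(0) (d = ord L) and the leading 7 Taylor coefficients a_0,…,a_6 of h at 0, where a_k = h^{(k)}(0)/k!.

L = (-1536·x - 51200·x^3 - 262144·x^5 + 655360·x^7 + 6291456·x^9) + (-80 - 6592·x^2 - 92160·x^4 - 229376·x^6 + 2293760·x^8 + 9437184·x^10)·Dx + (-160·x - 4480·x^3 - 30720·x^5 + 69632·x^7 + 1310720·x^9 + 3145728·x^11)·Dx^2 + (-1 - 40·x^2 - 464·x^4 + 29696·x^8 + 163840·x^10 + 262144·x^12)·Dx^3  (order 3).
h: a_k = 0, 96, 0, -1280, 0, 88576/5, 0, …
ICs: h(0) = 0, h′(0) = 96, h′′(0) = 0.

f: a_k = 0, 12, 0, -64, 0, 3072/5, 0, …
g: a_k = 0, 4, 0, -16/3, 0, 64/5, 0, …
f·g: L₀ = L_f ⊗_s L_g, ord ≤ 2·2.
h₀' ⇒ L via d/dx closure of L₀.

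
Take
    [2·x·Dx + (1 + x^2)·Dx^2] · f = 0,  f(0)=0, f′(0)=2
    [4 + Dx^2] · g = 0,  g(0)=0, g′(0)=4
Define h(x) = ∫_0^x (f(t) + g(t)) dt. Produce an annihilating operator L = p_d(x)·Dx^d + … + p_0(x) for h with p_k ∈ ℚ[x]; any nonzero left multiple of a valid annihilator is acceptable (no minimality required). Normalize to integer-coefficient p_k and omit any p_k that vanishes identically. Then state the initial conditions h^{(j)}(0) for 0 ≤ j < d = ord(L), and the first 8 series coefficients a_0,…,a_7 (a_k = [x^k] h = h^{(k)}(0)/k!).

L = (-32·x + 80·x^3 + 16·x^5)·Dx^2 + (4 + 32·x^2 + 36·x^4 + 8·x^6)·Dx^3 + (-8·x + 20·x^3 + 4·x^5)·Dx^4 + (1 + 8·x^2 + 9·x^4 + 2·x^6)·Dx^5  (order 5).
h: a_k = 0, 0, 3, 0, -5/6, 0, 7/45, 0, …
ICs: h(0) = 0, h′(0) = 0, h′′(0) = 6, h′′′(0) = 0, h′′′′(0) = -20.

f: a_k = 0, 2, 0, -2/3, 0, 2/5, 0, -2/7, …
g: a_k = 0, 4, 0, -8/3, 0, 8/15, 0, -16/315, …
L₀ := lclm(L_f,L_g); ord L₀ ≤ 2+2.
h=∫h₀ ⇒ L = L₀·Dx.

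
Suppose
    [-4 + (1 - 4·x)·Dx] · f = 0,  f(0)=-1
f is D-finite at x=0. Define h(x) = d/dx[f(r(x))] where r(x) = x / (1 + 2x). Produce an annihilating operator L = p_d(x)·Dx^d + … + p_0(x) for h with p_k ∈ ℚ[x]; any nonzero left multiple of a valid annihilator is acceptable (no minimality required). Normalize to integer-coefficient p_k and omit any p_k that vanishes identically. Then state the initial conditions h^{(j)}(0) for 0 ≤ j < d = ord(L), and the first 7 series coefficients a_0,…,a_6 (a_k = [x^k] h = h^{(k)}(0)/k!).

f: a_k = -1, -4, -16, -64, -256, -1024, -4096, …
Change of var in L_f (x↦r) gives L₀.
Differentiate: ansatz ord ≤ ord L₀ ⇒ L.
L = 4 + (-1 + 2·x)·Dx  (order 1).
h: a_k = -4, -16, -48, -128, -320, -768, -1792, …
ICs: h(0) = -4.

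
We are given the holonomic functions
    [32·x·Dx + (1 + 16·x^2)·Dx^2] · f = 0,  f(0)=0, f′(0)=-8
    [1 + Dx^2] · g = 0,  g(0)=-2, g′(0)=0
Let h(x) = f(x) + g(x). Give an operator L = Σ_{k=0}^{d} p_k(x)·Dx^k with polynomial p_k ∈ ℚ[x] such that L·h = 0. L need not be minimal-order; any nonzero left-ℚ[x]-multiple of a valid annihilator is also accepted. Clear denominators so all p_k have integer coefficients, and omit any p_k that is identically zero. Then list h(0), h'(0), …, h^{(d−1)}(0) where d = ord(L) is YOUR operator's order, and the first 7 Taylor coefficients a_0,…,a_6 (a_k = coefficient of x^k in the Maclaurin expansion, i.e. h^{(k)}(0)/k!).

L = (-6112·x + 99328·x^3 + 8192·x^5)·Dx + (-31 + 1072·x^2 + 25344·x^4 + 4096·x^6)·Dx^2 + (-6112·x + 99328·x^3 + 8192·x^5)·Dx^3 + (-31 + 1072·x^2 + 25344·x^4 + 4096·x^6)·Dx^4  (order 4).
h: a_k = -2, -8, 1, 128/3, -1/12, -2048/5, 1/360, …
ICs: h(0) = -2, h′(0) = -8, h′′(0) = 2, h′′′(0) = 256.

f: a_k = 0, -8, 0, 128/3, 0, -2048/5, 0, …
g: a_k = -2, 0, 1, 0, -1/12, 0, 1/360, …
L₀ := lclm(L_f,L_g); ord L₀ ≤ 2+2.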